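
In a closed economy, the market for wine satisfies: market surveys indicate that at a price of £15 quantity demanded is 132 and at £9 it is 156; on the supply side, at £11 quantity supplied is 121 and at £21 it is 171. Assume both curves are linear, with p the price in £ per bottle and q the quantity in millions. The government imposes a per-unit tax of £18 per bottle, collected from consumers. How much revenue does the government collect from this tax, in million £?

Tax revenue = £1728 million.

Demand slope: (156 − 132)/(9 − 15) = -4, so qd = 192 − 4p.
Supply slope: (171 − 121)/(21 − 11) = 5, so qs = 5p + 66.
Before the tax: set 192 − 4p = 5p + 66 → p* = £14, q* = 136.
With the tax collected from consumers, demand (in seller-price terms) shifts: qd = 192 − 4(p + 18).
New equilibrium: consumers pay £24, producers receive £6, q = 96. (Wedge: pb − ps = 18.)
Revenue = t · Q = 18 · 96 = £1728.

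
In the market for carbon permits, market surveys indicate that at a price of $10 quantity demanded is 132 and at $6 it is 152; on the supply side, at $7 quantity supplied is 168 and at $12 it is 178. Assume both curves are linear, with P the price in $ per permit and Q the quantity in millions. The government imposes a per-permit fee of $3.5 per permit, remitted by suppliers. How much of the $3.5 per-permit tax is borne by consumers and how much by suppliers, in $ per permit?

Demand slope: (152 − 132)/(6 − 10) = -5, so Qd = 182 − 5P.
Supply slope: (178 − 168)/(12 − 7) = 2, so Qs = 2P + 154.
Without the tax, 182 − 5P = 2P + 154 gives 7P = 28, so P* = $4 and Q* = 162.
With the tax collected from suppliers, supply shifts: Qs = 2(P − 3.5) + 154.
Solving gives Q = 157 with consumers paying $5 and suppliers receiving $1.5 (the $3.5 wedge).
Burden on consumers: $1; on suppliers: $2.5. (They sum to $3.5.)

Consumers bear $1 per permit; suppliers bear $2.5 per permit.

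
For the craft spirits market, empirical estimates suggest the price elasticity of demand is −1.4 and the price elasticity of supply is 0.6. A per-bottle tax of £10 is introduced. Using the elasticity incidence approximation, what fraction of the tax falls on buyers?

Buyers' share ≈ 0.3.

Incidence ratio: buyers' share ≈ εs / (εs + |εd|) = 0.6 / (0.6 + 1.4) = 0.3.
Supply is the less elastic side, so buyers bear the smaller share.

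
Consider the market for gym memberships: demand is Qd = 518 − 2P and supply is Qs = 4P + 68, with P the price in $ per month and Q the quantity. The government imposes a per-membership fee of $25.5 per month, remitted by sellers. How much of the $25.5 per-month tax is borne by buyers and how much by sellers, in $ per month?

Buyers bear $17 per month; sellers bear $8.5 per month.

Before the tax: set 518 − 2P = 4P + 68 → P* = $75, Q* = 368.
With the tax collected from sellers, supply shifts: Qs = 4(P − 25.5) + 68.
New equilibrium: buyers pay $92, sellers receive $66.5, Q = 334. (Wedge: Pb − Ps = 25.5.)
Burden on buyers: $17; on sellers: $8.5. (They sum to $25.5.)
The less price-elastic side of the market bears the larger share of a per-unit tax.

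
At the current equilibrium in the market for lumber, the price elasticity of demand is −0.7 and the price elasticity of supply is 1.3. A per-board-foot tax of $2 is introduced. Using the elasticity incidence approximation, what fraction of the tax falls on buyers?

Buyers' share ≈ 0.65.

Incidence ratio: buyers' share ≈ εs / (εs + |εd|) = 1.3 / (1.3 + 0.7) = 0.65.
Supply is the more elastic side, so buyers bear the larger share.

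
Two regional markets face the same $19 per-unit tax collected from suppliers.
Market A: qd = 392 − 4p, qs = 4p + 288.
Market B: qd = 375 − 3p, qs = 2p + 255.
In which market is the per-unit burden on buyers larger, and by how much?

Market A, by $1.9.

Market A: pre-tax p* = $13, q* = 340; post-tax q = 302; per-unit burden on buyers = $9.5.
Market B: pre-tax p* = $24, q* = 303; post-tax q = 280.2; per-unit burden on buyers = $7.6.
Difference: $9.5 vs $7.6 → market A is larger by $1.9.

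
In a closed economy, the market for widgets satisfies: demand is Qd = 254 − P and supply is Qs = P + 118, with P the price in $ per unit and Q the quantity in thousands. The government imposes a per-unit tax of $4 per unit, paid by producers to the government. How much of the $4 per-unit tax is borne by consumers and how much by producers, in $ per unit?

Without the tax, 254 − P = P + 118 gives 2P = 136, so P* = $68 and Q* = 186.
With the tax collected from producers, supply shifts: Qs = (P − 4) + 118.
Solving gives Q = 184 with consumers paying $70 and producers receiving $66 (the $4 wedge).
Burden on consumers: $2; on producers: $2. (They sum to $4.)
The less price-elastic side of the market bears the larger share of a per-unit tax.

Consumers bear $2 per unit; producers bear $2 per unit.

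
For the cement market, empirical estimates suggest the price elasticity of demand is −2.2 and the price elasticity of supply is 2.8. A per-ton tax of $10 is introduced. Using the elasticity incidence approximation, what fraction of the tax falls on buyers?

Buyers' share ≈ 0.56.

Incidence ratio: buyers' share ≈ εs / (εs + |εd|) = 2.8 / (2.8 + 2.2) = 0.56.
Supply is the more elastic side, so buyers bear the larger share.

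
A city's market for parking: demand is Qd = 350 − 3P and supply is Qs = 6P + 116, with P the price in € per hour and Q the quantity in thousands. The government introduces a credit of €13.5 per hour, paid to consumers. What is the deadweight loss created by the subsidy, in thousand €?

Without the subsidy, 350 − 3P = 6P + 116 gives 9P = 234, so P* = €26 and Q* = 272.
With a per-unit subsidy paid to consumers, each effectively pays P − 13.5, so demand becomes Qd = 350 − 3(P − 13.5).
New equilibrium: consumers pay €17, suppliers receive €30.5, Q = 299. (Wedge: Pb − Ps = −13.5.)
Quantity rises by |ΔQ| = |272 − 299| = 27.
DWL = ½ · t · |ΔQ| = ½ · 13.5 · 27 = €182.25.

Deadweight loss = €182.25 thousand.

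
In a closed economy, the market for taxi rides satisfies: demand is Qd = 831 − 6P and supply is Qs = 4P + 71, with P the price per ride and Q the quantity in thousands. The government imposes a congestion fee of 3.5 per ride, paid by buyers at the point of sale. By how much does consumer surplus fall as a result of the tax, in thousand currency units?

Consumer surplus falls by 519.12 thousand.

Before the tax: set 831 − 6P = 4P + 71 → P* = 76, Q* = 375.
With the tax collected from buyers, demand (in seller-price terms) shifts: Qd = 831 − 6(P + 3.5).
Solving gives Q = 366.6 with buyers paying 77.4 and sellers receiving 73.9 (the 3.5 wedge).
ΔCS is the trapezoid between Q = 366.6 and Q = 375 of height 1.4: ½ · (375 + 366.6) · 1.4 = 519.12.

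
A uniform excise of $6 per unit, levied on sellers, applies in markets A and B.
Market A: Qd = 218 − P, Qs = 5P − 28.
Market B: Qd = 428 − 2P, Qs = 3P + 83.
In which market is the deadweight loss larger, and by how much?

Market A: pre-tax P* = $41, Q* = 177; post-tax Q = 172; deadweight loss = $15.
Market B: pre-tax P* = $69, Q* = 290; post-tax Q = 282.8; deadweight loss = $21.6.
Difference: $15 vs $21.6 → market B is larger by $6.6.

Market B, by $6.6.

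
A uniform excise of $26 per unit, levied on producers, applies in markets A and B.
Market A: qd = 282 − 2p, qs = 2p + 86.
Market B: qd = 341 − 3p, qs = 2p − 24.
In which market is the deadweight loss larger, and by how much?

Market A: pre-tax p* = $49, q* = 184; post-tax q = 158; deadweight loss = $338.
Market B: pre-tax p* = $73, q* = 122; post-tax q = 90.8; deadweight loss = $405.6.
Difference: $338 vs $405.6 → market B is larger by $67.6.

Market B, by $67.6.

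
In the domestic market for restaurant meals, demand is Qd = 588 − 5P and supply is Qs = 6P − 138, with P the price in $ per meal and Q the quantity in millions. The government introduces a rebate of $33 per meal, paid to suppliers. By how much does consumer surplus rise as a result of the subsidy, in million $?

Consumer surplus rises by $5454 million.

Before the subsidy: set 588 − 5P = 6P − 138 → P* = $66, Q* = 258.
With a per-unit subsidy paid to suppliers, each receives P + 33 per unit sold, so supply becomes Qs = 6(P + 33) − 138.
New equilibrium: buyers pay $48, suppliers receive $81, Q = 348. (Wedge: Pb − Ps = −33.)
ΔCS is the trapezoid between Q = 348 and Q = 258 of height $18: ½ · (258 + 348) · 18 = $5454.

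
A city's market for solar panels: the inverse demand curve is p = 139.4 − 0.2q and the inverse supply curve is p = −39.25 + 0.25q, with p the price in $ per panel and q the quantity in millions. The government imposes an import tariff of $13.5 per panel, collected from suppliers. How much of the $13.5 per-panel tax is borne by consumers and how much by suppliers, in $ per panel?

Inverting to q(p) form: qd = 697 − 5p; qs = 4p + 157.
Without the tax, 697 − 5p = 4p + 157 gives 9p = 540, so p* = $60 and q* = 397.
With the tax collected from suppliers, supply shifts: qs = 4(p − 13.5) + 157.
Solving gives q = 367 with consumers paying $66 and suppliers receiving $52.5 (the $13.5 wedge).
Burden on consumers: $6; on suppliers: $7.5. (They sum to $13.5.)
The less price-elastic side of the market bears the larger share of a per-unit tax.

Consumers bear $6 per panel; suppliers bear $7.5 per panel.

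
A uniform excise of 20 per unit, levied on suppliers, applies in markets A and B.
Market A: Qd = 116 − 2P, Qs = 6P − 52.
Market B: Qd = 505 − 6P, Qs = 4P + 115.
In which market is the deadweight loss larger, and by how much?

Market B, by 180.

Market A: pre-tax P* = 21, Q* = 74; post-tax Q = 44; deadweight loss = 300.
Market B: pre-tax P* = 39, Q* = 271; post-tax Q = 223; deadweight loss = 480.
Difference: 300 vs 480 → market B is larger by 180.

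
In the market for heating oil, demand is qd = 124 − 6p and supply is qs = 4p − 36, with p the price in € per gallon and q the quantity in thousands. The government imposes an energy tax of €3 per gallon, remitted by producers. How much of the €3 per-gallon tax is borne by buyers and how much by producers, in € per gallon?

Buyers bear €1.2 per gallon; producers bear €1.8 per gallon.

Before the tax: set 124 − 6p = 4p − 36 → p* = €16, q* = 28.
With the tax collected from producers, supply shifts: qs = 4(p − 3) − 36.
New equilibrium: buyers pay €17.2, producers receive €14.2, q = 20.8. (Wedge: pb − ps = 3.)
Burden on buyers: €1.2; on producers: €1.8. (They sum to €3.)
The less price-elastic side of the market bears the larger share of a per-unit tax.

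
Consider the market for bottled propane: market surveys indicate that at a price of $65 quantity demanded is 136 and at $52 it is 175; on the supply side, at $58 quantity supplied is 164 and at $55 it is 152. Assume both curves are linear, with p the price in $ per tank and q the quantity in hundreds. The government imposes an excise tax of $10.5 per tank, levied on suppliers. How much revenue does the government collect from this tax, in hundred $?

Demand slope: (175 − 136)/(52 − 65) = -3, so qd = 331 − 3p.
Supply slope: (152 − 164)/(55 − 58) = 4, so qs = 4p − 68.
Before the tax: set 331 − 3p = 4p − 68 → p* = $57, q* = 160.
With the tax collected from suppliers, supply shifts: qs = 4(p − 10.5) − 68.
Solving gives q = 142 with consumers paying $63 and suppliers receiving $52.5 (the $10.5 wedge).
Revenue = t · Q = 10.5 · 142 = $1491.

Tax revenue = $1491 hundred.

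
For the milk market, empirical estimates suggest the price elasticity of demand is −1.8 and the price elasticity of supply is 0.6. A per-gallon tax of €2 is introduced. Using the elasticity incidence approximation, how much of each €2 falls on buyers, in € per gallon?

Incidence ratio: buyers' share ≈ εs / (εs + |εd|) = 0.6 / (0.6 + 1.8) = 0.25.
So buyers bear ≈ 0.25 × €2 = €0.5; producers bear €1.5.

Buyers bear ≈ €0.5 per gallon.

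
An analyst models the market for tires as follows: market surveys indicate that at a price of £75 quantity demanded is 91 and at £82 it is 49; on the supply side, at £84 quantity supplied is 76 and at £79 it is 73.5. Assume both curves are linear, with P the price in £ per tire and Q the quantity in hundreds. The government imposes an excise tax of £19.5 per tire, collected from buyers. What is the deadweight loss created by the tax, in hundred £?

Deadweight loss = £87.75 hundred.

Demand slope: (49 − 91)/(82 − 75) = -6, so Qd = 541 − 6P.
Supply slope: (73.5 − 76)/(79 − 84) = 0.5, so Qs = 0.5P + 34.
Before the tax: set 541 − 6P = 0.5P + 34 → P* = £78, Q* = 73.
With the tax collected from buyers, demand (in seller-price terms) shifts: Qd = 541 − 6(P + 19.5).
New equilibrium: buyers pay £79.5, sellers receive £60, Q = 64. (Wedge: Pb − Ps = 19.5.)
Quantity falls by |ΔQ| = |73 − 64| = 9.
DWL = ½ · t · |ΔQ| = ½ · 19.5 · 9 = £87.75.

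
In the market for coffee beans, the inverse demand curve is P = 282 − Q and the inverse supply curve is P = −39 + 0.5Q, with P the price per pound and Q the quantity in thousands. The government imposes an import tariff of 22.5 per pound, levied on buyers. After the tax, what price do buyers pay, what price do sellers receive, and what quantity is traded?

Inverting to Q(P) form: Qd = 282 − P; Qs = 2P + 78.
Before the tax: set 282 − P = 2P + 78 → P* = 68, Q* = 214.
With the tax collected from buyers, demand (in seller-price terms) shifts: Qd = 282 − (P + 22.5).
Solving gives Q = 199 with buyers paying 83 and sellers receiving 60.5 (the 22.5 wedge).
The less price-elastic side of the market bears the larger share of a per-unit tax.

Buyers pay 83; sellers receive 60.5; quantity = 199.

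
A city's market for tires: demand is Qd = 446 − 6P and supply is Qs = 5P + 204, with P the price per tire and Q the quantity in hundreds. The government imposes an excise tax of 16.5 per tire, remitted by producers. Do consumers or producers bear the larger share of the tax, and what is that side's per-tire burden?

Without the tax, 446 − 6P = 5P + 204 gives 11P = 242, so P* = 22 and Q* = 314.
With the tax collected from producers, supply shifts: Qs = 5(P − 16.5) + 204.
New equilibrium: consumers pay 29.5, producers receive 13, Q = 269. (Wedge: Pb − Ps = 16.5.)
Per-tire burden: consumers 7.5, producers 9.
Producers take the larger share because supply is less price-elastic here (demand slope 6 vs supply slope 5).

Producers bear the larger share: 9 per tire.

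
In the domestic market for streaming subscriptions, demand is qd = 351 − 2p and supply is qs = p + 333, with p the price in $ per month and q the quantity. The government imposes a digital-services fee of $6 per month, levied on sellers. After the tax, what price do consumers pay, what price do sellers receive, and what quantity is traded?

Before the tax: set 351 − 2p = p + 333 → p* = $6, q* = 339.
With the tax collected from sellers, supply shifts: qs = (p − 6) + 333.
Solving gives q = 335 with consumers paying $8 and sellers receiving $2 (the $6 wedge).

Consumers pay $8; sellers receive $2; quantity = 335.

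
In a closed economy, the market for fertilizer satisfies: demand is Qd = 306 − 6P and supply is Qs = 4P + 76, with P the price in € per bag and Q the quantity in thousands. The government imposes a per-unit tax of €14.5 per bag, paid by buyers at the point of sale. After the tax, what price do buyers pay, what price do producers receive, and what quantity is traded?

Buyers pay €28.8; producers receive €14.3; quantity = 133.2.

Before the tax: set 306 − 6P = 4P + 76 → P* = €23, Q* = 168.
With the tax collected from buyers, demand (in seller-price terms) shifts: Qd = 306 − 6(P + 14.5).
Solving gives Q = 133.2 with buyers paying €28.8 and producers receiving €14.3 (the €14.5 wedge).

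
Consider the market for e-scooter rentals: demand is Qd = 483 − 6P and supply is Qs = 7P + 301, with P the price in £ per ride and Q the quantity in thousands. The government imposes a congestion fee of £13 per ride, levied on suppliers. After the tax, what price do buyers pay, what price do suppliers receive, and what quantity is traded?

Buyers pay £21; suppliers receive £8; quantity = 357.

Without the tax, 483 − 6P = 7P + 301 gives 13P = 182, so P* = £14 and Q* = 399.
With the tax collected from suppliers, supply shifts: Qs = 7(P − 13) + 301.
New equilibrium: buyers pay £21, suppliers receive £8, Q = 357. (Wedge: Pb − Ps = 13.)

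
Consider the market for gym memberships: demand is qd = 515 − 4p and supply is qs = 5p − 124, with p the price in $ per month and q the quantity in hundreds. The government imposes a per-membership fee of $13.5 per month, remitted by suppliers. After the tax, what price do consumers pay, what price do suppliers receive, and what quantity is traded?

Before the tax: set 515 − 4p = 5p − 124 → p* = $71, q* = 231.
With the tax collected from suppliers, supply shifts: qs = 5(p − 13.5) − 124.
Solving gives q = 201 with consumers paying $78.5 and suppliers receiving $65 (the $13.5 wedge).
The less price-elastic side of the market bears the larger share of a per-unit tax.

Consumers pay $78.5; suppliers receive $65; quantity = 201.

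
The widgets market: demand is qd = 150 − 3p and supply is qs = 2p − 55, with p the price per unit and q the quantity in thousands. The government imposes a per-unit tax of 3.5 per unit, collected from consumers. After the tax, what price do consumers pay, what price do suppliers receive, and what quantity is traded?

Before the tax: set 150 − 3p = 2p − 55 → p* = 41, q* = 27.
With the tax collected from consumers, demand (in seller-price terms) shifts: qd = 150 − 3(p + 3.5).
New equilibrium: consumers pay 42.4, suppliers receive 38.9, q = 22.8. (Wedge: pb − ps = 3.5.)

Consumers pay 42.4; suppliers receive 38.9; quantity = 22.8.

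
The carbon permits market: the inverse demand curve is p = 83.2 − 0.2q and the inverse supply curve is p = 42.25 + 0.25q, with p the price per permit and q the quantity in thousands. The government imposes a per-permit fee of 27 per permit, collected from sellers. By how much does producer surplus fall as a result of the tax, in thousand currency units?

Producer surplus falls by 915 thousand.

Inverting to q(p) form: qd = 416 − 5p; qs = 4p − 169.
Before the tax: set 416 − 5p = 4p − 169 → p* = 65, q* = 91.
With the tax collected from sellers, supply shifts: qs = 4(p − 27) − 169.
New equilibrium: buyers pay 77, sellers receive 50, q = 31. (Wedge: pb − ps = 27.)
ΔPS is the trapezoid between Q = 31 and Q = 91 of height 15: ½ · (91 + 31) · 15 = 915.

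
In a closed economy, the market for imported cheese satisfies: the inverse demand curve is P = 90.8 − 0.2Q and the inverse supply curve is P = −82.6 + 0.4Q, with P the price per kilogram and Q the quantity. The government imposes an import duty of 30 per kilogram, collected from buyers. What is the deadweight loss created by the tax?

Deadweight loss = 750.

Rewrite in direct form: Qd = 454 − 5P and Qs = 2.5P + 206.5.
Before the tax: set 454 − 5P = 2.5P + 206.5 → P* = 33, Q* = 289.
With the tax collected from buyers, demand (in seller-price terms) shifts: Qd = 454 − 5(P + 30).
Solving gives Q = 239 with buyers paying 43 and sellers receiving 13 (the 30 wedge).
Quantity falls by |ΔQ| = |289 − 239| = 50.
DWL = ½ · t · |ΔQ| = ½ · 30 · 50 = 750.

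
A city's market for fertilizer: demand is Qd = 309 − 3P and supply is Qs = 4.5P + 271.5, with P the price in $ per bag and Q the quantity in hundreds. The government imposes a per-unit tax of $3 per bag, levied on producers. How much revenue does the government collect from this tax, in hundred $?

Tax revenue = $865.8 hundred.

Before the tax: set 309 − 3P = 4.5P + 271.5 → P* = $5, Q* = 294.
With the tax collected from producers, supply shifts: Qs = 4.5(P − 3) + 271.5.
Solving gives Q = 288.6 with buyers paying $6.8 and producers receiving $3.8 (the $3 wedge).
Revenue = t · Q = 3 · 288.6 = $865.8.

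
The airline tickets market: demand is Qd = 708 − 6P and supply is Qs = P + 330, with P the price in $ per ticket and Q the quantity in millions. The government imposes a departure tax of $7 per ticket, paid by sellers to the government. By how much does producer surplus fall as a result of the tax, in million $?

Producer surplus falls by $2286 million.

Without the tax, 708 − 6P = P + 330 gives 7P = 378, so P* = $54 and Q* = 384.
With the tax collected from sellers, supply shifts: Qs = (P − 7) + 330.
New equilibrium: consumers pay $55, sellers receive $48, Q = 378. (Wedge: Pb − Ps = 7.)
ΔPS is the trapezoid between Q = 378 and Q = 384 of height $6: ½ · (384 + 378) · 6 = $2286.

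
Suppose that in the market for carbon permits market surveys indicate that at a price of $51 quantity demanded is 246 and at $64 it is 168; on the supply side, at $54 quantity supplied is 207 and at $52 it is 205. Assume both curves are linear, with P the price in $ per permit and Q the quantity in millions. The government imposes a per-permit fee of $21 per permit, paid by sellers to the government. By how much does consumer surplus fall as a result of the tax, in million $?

Consumer surplus falls by $603 million.

Demand slope: (168 − 246)/(64 − 51) = -6, so Qd = 552 − 6P.
Supply slope: (205 − 207)/(52 − 54) = 1, so Qs = P + 153.
Without the tax, 552 − 6P = P + 153 gives 7P = 399, so P* = $57 and Q* = 210.
With the tax collected from sellers, supply shifts: Qs = (P − 21) + 153.
New equilibrium: buyers pay $60, sellers receive $39, Q = 192. (Wedge: Pb − Ps = 21.)
ΔCS is the trapezoid between Q = 192 and Q = 210 of height $3: ½ · (210 + 192) · 3 = $603.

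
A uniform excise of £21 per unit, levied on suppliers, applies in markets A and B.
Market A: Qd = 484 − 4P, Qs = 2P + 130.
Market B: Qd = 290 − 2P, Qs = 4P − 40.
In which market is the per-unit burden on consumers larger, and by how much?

Market B, by £7.

Market A: pre-tax P* = £59, Q* = 248; post-tax Q = 220; per-unit burden on consumers = £7.
Market B: pre-tax P* = £55, Q* = 180; post-tax Q = 152; per-unit burden on consumers = £14.
Difference: £7 vs £14 → market B is larger by £7.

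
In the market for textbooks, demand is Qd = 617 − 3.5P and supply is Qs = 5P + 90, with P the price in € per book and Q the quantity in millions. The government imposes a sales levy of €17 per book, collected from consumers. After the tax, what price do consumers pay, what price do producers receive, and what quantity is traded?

Before the tax: set 617 − 3.5P = 5P + 90 → P* = €62, Q* = 400.
With the tax collected from consumers, demand (in seller-price terms) shifts: Qd = 617 − 3.5(P + 17).
Solving gives Q = 365 with consumers paying €72 and producers receiving €55 (the €17 wedge).
The less price-elastic side of the market bears the larger share of a per-unit tax.

Consumers pay €72; producers receive €55; quantity = 365.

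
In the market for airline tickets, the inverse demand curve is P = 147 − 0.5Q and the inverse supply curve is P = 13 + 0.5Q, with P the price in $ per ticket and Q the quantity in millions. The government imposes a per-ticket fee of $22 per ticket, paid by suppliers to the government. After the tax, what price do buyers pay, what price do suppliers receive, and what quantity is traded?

Rewrite in direct form: Qd = 294 − 2P and Qs = 2P − 26.
Before the tax: set 294 − 2P = 2P − 26 → P* = $80, Q* = 134.
With the tax collected from suppliers, supply shifts: Qs = 2(P − 22) − 26.
New equilibrium: buyers pay $91, suppliers receive $69, Q = 112. (Wedge: Pb − Ps = 22.)

Buyers pay $91; suppliers receive $69; quantity = 112.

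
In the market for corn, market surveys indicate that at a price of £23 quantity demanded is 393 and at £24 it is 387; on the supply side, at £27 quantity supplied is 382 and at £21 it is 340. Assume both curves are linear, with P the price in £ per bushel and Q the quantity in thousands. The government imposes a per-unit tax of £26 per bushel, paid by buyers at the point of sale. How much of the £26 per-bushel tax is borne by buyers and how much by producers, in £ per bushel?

Buyers bear £14 per bushel; producers bear £12 per bushel.

Demand slope: (387 − 393)/(24 − 23) = -6, so Qd = 531 − 6P.
Supply slope: (340 − 382)/(21 − 27) = 7, so Qs = 7P + 193.
Before the tax: set 531 − 6P = 7P + 193 → P* = £26, Q* = 375.
With the tax collected from buyers, demand (in seller-price terms) shifts: Qd = 531 − 6(P + 26).
New equilibrium: buyers pay £40, producers receive £14, Q = 291. (Wedge: Pb − Ps = 26.)
Burden on buyers: £14; on producers: £12. (They sum to £26.)
The less price-elastic side of the market bears the larger share of a per-unit tax.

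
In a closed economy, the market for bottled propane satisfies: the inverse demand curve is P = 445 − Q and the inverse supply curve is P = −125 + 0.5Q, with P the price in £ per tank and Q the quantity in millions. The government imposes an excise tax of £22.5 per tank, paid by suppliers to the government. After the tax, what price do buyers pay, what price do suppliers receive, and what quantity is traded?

Buyers pay £80; suppliers receive £57.5; quantity = 365.

Inverting to Q(P) form: Qd = 445 − P; Qs = 2P + 250.
Without the tax, 445 − P = 2P + 250 gives 3P = 195, so P* = £65 and Q* = 380.
With the tax collected from suppliers, supply shifts: Qs = 2(P − 22.5) + 250.
New equilibrium: buyers pay £80, suppliers receive £57.5, Q = 365. (Wedge: Pb − Ps = 22.5.)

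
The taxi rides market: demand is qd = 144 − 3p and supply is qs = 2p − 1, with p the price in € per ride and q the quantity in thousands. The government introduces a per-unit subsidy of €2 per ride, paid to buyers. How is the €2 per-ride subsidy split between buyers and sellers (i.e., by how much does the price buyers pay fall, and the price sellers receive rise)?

Without the subsidy, 144 − 3p = 2p − 1 gives 5p = 145, so p* = €29 and q* = 57.
With a per-unit subsidy paid to buyers, each effectively pays p − 2, so demand becomes qd = 144 − 3(p − 2).
New equilibrium: buyers pay €28.2, sellers receive €30.2, q = 59.4. (Wedge: pb − ps = −2.)
Gain to buyers: €0.8; to sellers: €1.2. (They sum to €2.)

Buyers gain €0.8 per ride; sellers gain €1.2 per ride.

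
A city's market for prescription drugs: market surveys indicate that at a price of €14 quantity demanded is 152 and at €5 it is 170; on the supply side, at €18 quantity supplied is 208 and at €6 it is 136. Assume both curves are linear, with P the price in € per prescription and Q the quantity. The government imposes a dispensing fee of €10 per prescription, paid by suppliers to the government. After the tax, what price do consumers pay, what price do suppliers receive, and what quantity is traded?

Demand slope: (170 − 152)/(5 − 14) = -2, so Qd = 180 − 2P.
Supply slope: (136 − 208)/(6 − 18) = 6, so Qs = 6P + 100.
Before the tax: set 180 − 2P = 6P + 100 → P* = €10, Q* = 160.
With the tax collected from suppliers, supply shifts: Qs = 6(P − 10) + 100.
New equilibrium: consumers pay €17.5, suppliers receive €7.5, Q = 145. (Wedge: Pb − Ps = 10.)

Consumers pay €17.5; suppliers receive €7.5; quantity = 145.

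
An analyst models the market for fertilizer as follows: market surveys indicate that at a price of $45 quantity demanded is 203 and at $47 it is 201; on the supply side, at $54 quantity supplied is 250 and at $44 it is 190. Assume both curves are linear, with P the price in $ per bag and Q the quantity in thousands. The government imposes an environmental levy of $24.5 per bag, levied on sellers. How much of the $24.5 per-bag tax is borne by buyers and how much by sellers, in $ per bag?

Demand slope: (201 − 203)/(47 − 45) = -1, so Qd = 248 − P.
Supply slope: (190 − 250)/(44 − 54) = 6, so Qs = 6P − 74.
Without the tax, 248 − P = 6P − 74 gives 7P = 322, so P* = $46 and Q* = 202.
With the tax collected from sellers, supply shifts: Qs = 6(P − 24.5) − 74.
New equilibrium: buyers pay $67, sellers receive $42.5, Q = 181. (Wedge: Pb − Ps = 24.5.)
Burden on buyers: $21; on sellers: $3.5. (They sum to $24.5.)

Buyers bear $21 per bag; sellers bear $3.5 per bag.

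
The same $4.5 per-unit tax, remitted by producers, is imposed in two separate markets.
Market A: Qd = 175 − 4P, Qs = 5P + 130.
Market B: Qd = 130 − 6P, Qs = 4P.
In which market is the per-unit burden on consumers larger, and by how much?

Market A, by $0.7.

Market A: pre-tax P* = $5, Q* = 155; post-tax Q = 145; per-unit burden on consumers = $2.5.
Market B: pre-tax P* = $13, Q* = 52; post-tax Q = 41.2; per-unit burden on consumers = $1.8.
Difference: $2.5 vs $1.8 → market A is larger by $0.7.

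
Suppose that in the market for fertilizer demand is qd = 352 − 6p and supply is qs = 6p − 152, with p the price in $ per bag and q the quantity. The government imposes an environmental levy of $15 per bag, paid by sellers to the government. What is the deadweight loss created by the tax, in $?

Before the tax: set 352 − 6p = 6p − 152 → p* = $42, q* = 100.
With the tax collected from sellers, supply shifts: qs = 6(p − 15) − 152.
New equilibrium: consumers pay $49.5, sellers receive $34.5, q = 55. (Wedge: pb − ps = 15.)
Quantity falls by |ΔQ| = |100 − 55| = 45.
DWL = ½ · t · |ΔQ| = ½ · 15 · 45 = $337.5.

Deadweight loss = $337.5.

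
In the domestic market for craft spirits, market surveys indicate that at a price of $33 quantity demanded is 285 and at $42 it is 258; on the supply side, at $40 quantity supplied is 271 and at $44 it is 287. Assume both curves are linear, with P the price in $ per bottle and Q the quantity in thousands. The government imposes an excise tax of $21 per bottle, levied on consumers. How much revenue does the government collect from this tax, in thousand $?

Demand slope: (258 − 285)/(42 − 33) = -3, so Qd = 384 − 3P.
Supply slope: (287 − 271)/(44 − 40) = 4, so Qs = 4P + 111.
Without the tax, 384 − 3P = 4P + 111 gives 7P = 273, so P* = $39 and Q* = 267.
With the tax collected from consumers, demand (in seller-price terms) shifts: Qd = 384 − 3(P + 21).
New equilibrium: consumers pay $51, sellers receive $30, Q = 231. (Wedge: Pb − Ps = 21.)
Revenue = t · Q = 21 · 231 = $4851.

Tax revenue = $4851 thousand.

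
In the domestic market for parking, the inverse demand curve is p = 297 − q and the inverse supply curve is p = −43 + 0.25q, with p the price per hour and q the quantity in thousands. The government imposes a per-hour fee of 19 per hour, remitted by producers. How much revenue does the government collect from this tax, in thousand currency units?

Inverting to q(p) form: qd = 297 − p; qs = 4p + 172.
Without the tax, 297 − p = 4p + 172 gives 5p = 125, so p* = 25 and q* = 272.
With the tax collected from producers, supply shifts: qs = 4(p − 19) + 172.
Solving gives q = 256.8 with buyers paying 40.2 and producers receiving 21.2 (the 19 wedge).
Revenue = t · Q = 19 · 256.8 = 4879.2.

Tax revenue = 4879.2 thousand.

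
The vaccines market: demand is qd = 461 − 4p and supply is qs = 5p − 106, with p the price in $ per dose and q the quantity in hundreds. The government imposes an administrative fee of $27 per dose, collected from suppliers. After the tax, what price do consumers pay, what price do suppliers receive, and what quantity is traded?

Consumers pay $78; suppliers receive $51; quantity = 149.

Before the tax: set 461 − 4p = 5p − 106 → p* = $63, q* = 209.
With the tax collected from suppliers, supply shifts: qs = 5(p − 27) − 106.
Solving gives q = 149 with consumers paying $78 and suppliers receiving $51 (the $27 wedge).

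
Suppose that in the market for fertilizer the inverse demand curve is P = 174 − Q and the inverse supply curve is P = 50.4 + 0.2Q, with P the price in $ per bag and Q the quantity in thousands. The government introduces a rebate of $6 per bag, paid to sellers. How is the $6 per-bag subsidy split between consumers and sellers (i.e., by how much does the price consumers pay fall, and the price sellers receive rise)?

Consumers gain $5 per bag; sellers gain $1 per bag.

Inverting to Q(P) form: Qd = 174 − P; Qs = 5P − 252.
Before the subsidy: set 174 − P = 5P − 252 → P* = $71, Q* = 103.
With a per-unit subsidy paid to sellers, each receives P + 6 per unit sold, so supply becomes Qs = 5(P + 6) − 252.
Solving gives Q = 108 with consumers paying $66 and sellers receiving $72 (the $6 wedge).
Gain to consumers: $5; to sellers: $1. (They sum to $6.)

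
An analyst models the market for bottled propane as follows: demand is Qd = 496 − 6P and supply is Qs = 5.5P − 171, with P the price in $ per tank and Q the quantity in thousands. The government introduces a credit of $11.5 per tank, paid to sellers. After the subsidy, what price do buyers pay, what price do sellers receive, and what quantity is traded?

Buyers pay $52.5; sellers receive $64; quantity = 181.

Before the subsidy: set 496 − 6P = 5.5P − 171 → P* = $58, Q* = 148.
With a per-unit subsidy paid to sellers, each receives P + 11.5 per unit sold, so supply becomes Qs = 5.5(P + 11.5) − 171.
New equilibrium: buyers pay $52.5, sellers receive $64, Q = 181. (Wedge: Pb − Ps = −11.5.)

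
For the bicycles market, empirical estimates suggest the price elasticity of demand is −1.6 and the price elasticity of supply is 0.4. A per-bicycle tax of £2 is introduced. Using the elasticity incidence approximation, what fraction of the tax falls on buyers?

Incidence ratio: buyers' share ≈ εs / (εs + |εd|) = 0.4 / (0.4 + 1.6) = 0.2.
Supply is the less elastic side, so buyers bear the smaller share.

Buyers' share ≈ 0.2.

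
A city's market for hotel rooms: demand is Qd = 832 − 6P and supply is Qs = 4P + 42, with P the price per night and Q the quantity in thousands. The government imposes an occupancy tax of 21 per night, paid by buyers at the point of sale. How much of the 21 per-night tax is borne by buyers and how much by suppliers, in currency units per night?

Before the tax: set 832 − 6P = 4P + 42 → P* = 79, Q* = 358.
With the tax collected from buyers, demand (in seller-price terms) shifts: Qd = 832 − 6(P + 21).
New equilibrium: buyers pay 87.4, suppliers receive 66.4, Q = 307.6. (Wedge: Pb − Ps = 21.)
Burden on buyers: 8.4; on suppliers: 12.6. (They sum to 21.)
The less price-elastic side of the market bears the larger share of a per-unit tax.

Buyers bear 8.4 per night; suppliers bear 12.6 per night.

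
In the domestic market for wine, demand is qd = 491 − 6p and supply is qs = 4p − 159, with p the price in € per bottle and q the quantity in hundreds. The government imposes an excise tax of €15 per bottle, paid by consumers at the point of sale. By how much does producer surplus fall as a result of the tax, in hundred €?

Without the tax, 491 − 6p = 4p − 159 gives 10p = 650, so p* = €65 and q* = 101.
With the tax collected from consumers, demand (in seller-price terms) shifts: qd = 491 − 6(p + 15).
Solving gives q = 65 with consumers paying €71 and producers receiving €56 (the €15 wedge).
ΔPS is the trapezoid between Q = 65 and Q = 101 of height €9: ½ · (101 + 65) · 9 = €747.

Producer surplus falls by €747 hundred.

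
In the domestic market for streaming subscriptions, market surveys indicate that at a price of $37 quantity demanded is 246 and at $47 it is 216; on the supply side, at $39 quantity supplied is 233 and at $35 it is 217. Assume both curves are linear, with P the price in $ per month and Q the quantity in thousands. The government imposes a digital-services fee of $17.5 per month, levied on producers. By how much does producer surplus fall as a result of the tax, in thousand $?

Demand slope: (216 − 246)/(47 − 37) = -3, so Qd = 357 − 3P.
Supply slope: (217 − 233)/(35 − 39) = 4, so Qs = 4P + 77.
Before the tax: set 357 − 3P = 4P + 77 → P* = $40, Q* = 237.
With the tax collected from producers, supply shifts: Qs = 4(P − 17.5) + 77.
New equilibrium: buyers pay $50, producers receive $32.5, Q = 207. (Wedge: Pb − Ps = 17.5.)
ΔPS is the trapezoid between Q = 207 and Q = 237 of height $7.5: ½ · (237 + 207) · 7.5 = $1665.

Producer surplus falls by $1665 thousand.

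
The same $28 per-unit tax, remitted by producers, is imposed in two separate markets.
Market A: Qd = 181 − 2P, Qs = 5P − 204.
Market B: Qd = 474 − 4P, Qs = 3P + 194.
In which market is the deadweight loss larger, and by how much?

Market A: pre-tax P* = $55, Q* = 71; post-tax Q = 31; deadweight loss = $560.
Market B: pre-tax P* = $40, Q* = 314; post-tax Q = 266; deadweight loss = $672.
Difference: $560 vs $672 → market B is larger by $112.

Market B, by $112.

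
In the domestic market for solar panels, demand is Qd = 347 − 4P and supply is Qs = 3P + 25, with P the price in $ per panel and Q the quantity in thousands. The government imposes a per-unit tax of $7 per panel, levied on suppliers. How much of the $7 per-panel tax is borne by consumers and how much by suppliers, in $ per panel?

Consumers bear $3 per panel; suppliers bear $4 per panel.

Before the tax: set 347 − 4P = 3P + 25 → P* = $46, Q* = 163.
With the tax collected from suppliers, supply shifts: Qs = 3(P − 7) + 25.
New equilibrium: consumers pay $49, suppliers receive $42, Q = 151. (Wedge: Pb − Ps = 7.)
Burden on consumers: $3; on suppliers: $4. (They sum to $7.)
The less price-elastic side of the market bears the larger share of a per-unit tax.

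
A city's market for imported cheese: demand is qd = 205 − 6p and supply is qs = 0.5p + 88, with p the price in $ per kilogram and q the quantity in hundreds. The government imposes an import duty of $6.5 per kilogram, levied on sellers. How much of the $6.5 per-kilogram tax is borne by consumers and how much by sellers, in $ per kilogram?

Consumers bear $0.5 per kilogram; sellers bear $6 per kilogram.

Without the tax, 205 − 6p = 0.5p + 88 gives 6.5p = 117, so p* = $18 and q* = 97.
With the tax collected from sellers, supply shifts: qs = 0.5(p − 6.5) + 88.
Solving gives q = 94 with consumers paying $18.5 and sellers receiving $12 (the $6.5 wedge).
Burden on consumers: $0.5; on sellers: $6. (They sum to $6.5.)
The less price-elastic side of the market bears the larger share of a per-unit tax.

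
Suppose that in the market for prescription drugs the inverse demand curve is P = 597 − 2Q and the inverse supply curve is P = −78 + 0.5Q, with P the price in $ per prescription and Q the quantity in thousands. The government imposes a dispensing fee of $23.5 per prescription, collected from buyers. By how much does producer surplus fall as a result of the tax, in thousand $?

Inverting to Q(P) form: Qd = 298.5 − 0.5P; Qs = 2P + 156.
Without the tax, 298.5 − 0.5P = 2P + 156 gives 2.5P = 142.5, so P* = $57 and Q* = 270.
With the tax collected from buyers, demand (in seller-price terms) shifts: Qd = 298.5 − 0.5(P + 23.5).
New equilibrium: buyers pay $75.8, suppliers receive $52.3, Q = 260.6. (Wedge: Pb − Ps = 23.5.)
ΔPS is the trapezoid between Q = 260.6 and Q = 270 of height $4.7: ½ · (270 + 260.6) · 4.7 = $1246.91.

Producer surplus falls by $1246.91 thousand.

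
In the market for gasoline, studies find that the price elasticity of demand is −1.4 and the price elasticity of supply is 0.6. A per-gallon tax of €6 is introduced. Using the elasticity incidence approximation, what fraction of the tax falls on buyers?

Incidence ratio: buyers' share ≈ εs / (εs + |εd|) = 0.6 / (0.6 + 1.4) = 0.3.
Supply is the less elastic side, so buyers bear the smaller share.

Buyers' share ≈ 0.3.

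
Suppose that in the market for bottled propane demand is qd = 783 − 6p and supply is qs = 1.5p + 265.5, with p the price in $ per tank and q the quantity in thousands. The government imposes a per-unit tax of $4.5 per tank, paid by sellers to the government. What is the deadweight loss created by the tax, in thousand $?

Before the tax: set 783 − 6p = 1.5p + 265.5 → p* = $69, q* = 369.
With the tax collected from sellers, supply shifts: qs = 1.5(p − 4.5) + 265.5.
Solving gives q = 363.6 with consumers paying $69.9 and sellers receiving $65.4 (the $4.5 wedge).
Quantity falls by |ΔQ| = |369 − 363.6| = 5.4.
DWL = ½ · t · |ΔQ| = ½ · 4.5 · 5.4 = $12.15.

Deadweight loss = $12.15 thousand.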